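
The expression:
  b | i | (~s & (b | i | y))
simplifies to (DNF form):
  b | i | (y & ~s)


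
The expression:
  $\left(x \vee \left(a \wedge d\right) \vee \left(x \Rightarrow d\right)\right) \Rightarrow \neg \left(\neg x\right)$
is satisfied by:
  {x: True}


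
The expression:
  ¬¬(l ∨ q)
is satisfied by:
  {q: True, l: True}
  {q: True, l: False}
  {l: True, q: False}


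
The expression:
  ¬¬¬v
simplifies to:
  ¬v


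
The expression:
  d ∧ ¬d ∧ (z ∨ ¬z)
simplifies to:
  False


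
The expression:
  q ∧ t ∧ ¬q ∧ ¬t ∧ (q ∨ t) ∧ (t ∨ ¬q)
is never true.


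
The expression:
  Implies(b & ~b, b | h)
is always true.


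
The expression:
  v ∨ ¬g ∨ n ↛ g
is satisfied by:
  {v: True, g: False}
  {g: False, v: False}
  {g: True, v: True}


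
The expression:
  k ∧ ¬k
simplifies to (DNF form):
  False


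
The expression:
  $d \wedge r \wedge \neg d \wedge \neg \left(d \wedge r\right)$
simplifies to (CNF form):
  $\text{False}$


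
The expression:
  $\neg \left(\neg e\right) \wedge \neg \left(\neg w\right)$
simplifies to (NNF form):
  $e \wedge w$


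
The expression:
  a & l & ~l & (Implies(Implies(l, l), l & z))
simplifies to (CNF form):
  False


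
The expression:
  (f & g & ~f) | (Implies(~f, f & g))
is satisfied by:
  {f: True}


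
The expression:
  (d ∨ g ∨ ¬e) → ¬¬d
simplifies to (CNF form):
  (d ∨ e) ∧ (d ∨ ¬g)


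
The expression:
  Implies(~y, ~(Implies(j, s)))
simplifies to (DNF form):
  y | (j & ~s)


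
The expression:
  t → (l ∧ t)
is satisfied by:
  {l: True, t: False}
  {t: False, l: False}
  {t: True, l: True}


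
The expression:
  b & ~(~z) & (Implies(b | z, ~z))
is never true.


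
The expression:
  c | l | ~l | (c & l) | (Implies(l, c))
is always true.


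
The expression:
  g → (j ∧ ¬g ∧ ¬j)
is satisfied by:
  {g: False}


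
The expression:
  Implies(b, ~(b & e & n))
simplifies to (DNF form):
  ~b | ~e | ~n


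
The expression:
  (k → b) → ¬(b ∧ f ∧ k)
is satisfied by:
  {k: False, b: False, f: False}
  {f: True, k: False, b: False}
  {b: True, k: False, f: False}
  {f: True, b: True, k: False}
  {k: True, f: False, b: False}
  {f: True, k: True, b: False}
  {b: True, k: True, f: False}


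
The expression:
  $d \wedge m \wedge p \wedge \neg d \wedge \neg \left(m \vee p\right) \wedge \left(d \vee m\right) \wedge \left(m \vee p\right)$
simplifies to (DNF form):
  $\text{False}$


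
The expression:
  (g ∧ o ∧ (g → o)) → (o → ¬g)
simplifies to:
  ¬g ∨ ¬o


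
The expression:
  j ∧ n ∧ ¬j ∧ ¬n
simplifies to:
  False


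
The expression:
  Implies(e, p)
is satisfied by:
  {p: True, e: False}
  {e: False, p: False}
  {e: True, p: True}


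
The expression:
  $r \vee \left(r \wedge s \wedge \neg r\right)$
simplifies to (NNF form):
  $r$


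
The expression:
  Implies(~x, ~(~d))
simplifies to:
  d | x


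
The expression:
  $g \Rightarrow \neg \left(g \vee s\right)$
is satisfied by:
  {g: False}


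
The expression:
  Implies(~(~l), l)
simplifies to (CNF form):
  True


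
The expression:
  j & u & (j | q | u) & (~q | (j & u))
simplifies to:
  j & u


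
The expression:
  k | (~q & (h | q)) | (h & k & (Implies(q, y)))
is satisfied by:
  {k: True, h: True, q: False}
  {k: True, h: False, q: False}
  {k: True, q: True, h: True}
  {k: True, q: True, h: False}
  {h: True, q: False, k: False}


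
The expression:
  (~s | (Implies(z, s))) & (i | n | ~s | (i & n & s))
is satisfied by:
  {i: True, n: True, s: False}
  {i: True, s: False, n: False}
  {n: True, s: False, i: False}
  {n: False, s: False, i: False}
  {i: True, n: True, s: True}
  {i: True, s: True, n: False}
  {n: True, s: True, i: False}


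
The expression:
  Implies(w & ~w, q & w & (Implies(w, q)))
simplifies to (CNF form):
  True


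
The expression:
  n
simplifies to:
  n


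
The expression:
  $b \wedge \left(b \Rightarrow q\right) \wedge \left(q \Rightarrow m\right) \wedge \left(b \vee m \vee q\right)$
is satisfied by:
  {m: True, b: True, q: True}


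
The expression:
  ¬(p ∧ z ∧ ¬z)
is always true.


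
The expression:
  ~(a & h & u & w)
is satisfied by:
  {w: False, u: False, a: False, h: False}
  {h: True, w: False, u: False, a: False}
  {a: True, w: False, u: False, h: False}
  {h: True, a: True, w: False, u: False}
  {u: True, h: False, w: False, a: False}
  {h: True, u: True, w: False, a: False}
  {a: True, u: True, h: False, w: False}
  {h: True, a: True, u: True, w: False}
  {w: True, a: False, u: False, h: False}
  {h: True, w: True, a: False, u: False}
  {a: True, w: True, h: False, u: False}
  {h: True, a: True, w: True, u: False}
  {u: True, w: True, a: False, h: False}
  {h: True, u: True, w: True, a: False}
  {a: True, u: True, w: True, h: False}


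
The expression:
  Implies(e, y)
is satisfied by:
  {y: True, e: False}
  {e: False, y: False}
  {e: True, y: True}


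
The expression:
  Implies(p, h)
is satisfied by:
  {h: True, p: False}
  {p: False, h: False}
  {p: True, h: True}


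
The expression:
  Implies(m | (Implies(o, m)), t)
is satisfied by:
  {t: True, o: True, m: False}
  {t: True, o: False, m: False}
  {t: True, m: True, o: True}
  {t: True, m: True, o: False}
  {o: True, m: False, t: False}


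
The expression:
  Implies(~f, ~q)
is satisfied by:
  {f: True, q: False}
  {q: False, f: False}
  {q: True, f: True}


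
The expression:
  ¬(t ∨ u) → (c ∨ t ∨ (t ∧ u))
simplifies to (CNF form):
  c ∨ t ∨ u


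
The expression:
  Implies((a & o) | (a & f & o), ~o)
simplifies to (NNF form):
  ~a | ~o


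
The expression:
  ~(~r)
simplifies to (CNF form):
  r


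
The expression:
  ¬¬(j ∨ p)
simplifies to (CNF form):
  j ∨ p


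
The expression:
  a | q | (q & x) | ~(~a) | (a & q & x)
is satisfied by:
  {a: True, q: True}
  {a: True, q: False}
  {q: True, a: False}


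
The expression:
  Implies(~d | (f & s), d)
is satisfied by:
  {d: True}


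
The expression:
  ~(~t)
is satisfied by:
  {t: True}


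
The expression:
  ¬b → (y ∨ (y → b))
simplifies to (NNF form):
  True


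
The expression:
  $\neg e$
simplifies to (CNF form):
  $\neg e$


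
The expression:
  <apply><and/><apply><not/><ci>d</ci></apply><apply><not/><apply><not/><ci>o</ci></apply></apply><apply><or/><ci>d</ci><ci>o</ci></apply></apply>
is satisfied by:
  {o: True, d: False}


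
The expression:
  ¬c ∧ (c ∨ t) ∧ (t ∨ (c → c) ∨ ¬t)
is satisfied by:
  {t: True, c: False}


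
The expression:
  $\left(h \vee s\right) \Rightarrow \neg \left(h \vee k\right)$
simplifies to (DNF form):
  $\left(\neg h \wedge \neg k\right) \vee \left(\neg h \wedge \neg s\right)$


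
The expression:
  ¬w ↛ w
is always true.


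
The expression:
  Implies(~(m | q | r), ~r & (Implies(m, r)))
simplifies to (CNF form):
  True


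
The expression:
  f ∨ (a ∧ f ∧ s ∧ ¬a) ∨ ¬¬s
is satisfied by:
  {s: True, f: True}
  {s: True, f: False}
  {f: True, s: False}


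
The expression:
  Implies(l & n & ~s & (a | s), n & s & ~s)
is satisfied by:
  {s: True, l: False, n: False, a: False}
  {a: False, l: False, s: False, n: False}
  {a: True, s: True, l: False, n: False}
  {a: True, l: False, s: False, n: False}
  {n: True, s: True, a: False, l: False}
  {n: True, a: False, l: False, s: False}
  {n: True, a: True, s: True, l: False}
  {n: True, a: True, l: False, s: False}
  {s: True, l: True, n: False, a: False}
  {l: True, n: False, s: False, a: False}
  {a: True, l: True, s: True, n: False}
  {a: True, l: True, n: False, s: False}
  {s: True, l: True, n: True, a: False}
  {l: True, n: True, a: False, s: False}
  {a: True, l: True, n: True, s: True}


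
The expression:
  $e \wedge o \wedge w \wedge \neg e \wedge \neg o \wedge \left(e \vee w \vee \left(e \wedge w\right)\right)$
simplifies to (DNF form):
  $\text{False}$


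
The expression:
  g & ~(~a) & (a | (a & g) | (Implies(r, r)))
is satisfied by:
  {a: True, g: True}


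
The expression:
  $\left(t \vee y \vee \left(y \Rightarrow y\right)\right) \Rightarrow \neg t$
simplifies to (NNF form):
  $\neg t$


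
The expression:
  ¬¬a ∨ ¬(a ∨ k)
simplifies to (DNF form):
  a ∨ ¬k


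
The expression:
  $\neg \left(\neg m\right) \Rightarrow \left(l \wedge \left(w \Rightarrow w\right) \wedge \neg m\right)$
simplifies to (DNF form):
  $\neg m$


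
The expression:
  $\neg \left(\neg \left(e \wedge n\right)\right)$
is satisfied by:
  {e: True, n: True}


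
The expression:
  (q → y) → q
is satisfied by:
  {q: True}


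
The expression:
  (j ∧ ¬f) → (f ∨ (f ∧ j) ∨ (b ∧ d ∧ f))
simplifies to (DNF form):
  f ∨ ¬j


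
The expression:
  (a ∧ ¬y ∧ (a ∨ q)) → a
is always true.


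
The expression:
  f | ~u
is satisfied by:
  {f: True, u: False}
  {u: False, f: False}
  {u: True, f: True}


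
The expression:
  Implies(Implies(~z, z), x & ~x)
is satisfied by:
  {z: False}


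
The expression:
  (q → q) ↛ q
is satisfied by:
  {q: False}


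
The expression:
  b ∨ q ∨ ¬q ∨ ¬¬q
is always true.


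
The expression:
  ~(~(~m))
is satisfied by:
  {m: False}


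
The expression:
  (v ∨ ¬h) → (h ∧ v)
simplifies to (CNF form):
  h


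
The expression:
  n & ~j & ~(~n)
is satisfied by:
  {n: True, j: False}


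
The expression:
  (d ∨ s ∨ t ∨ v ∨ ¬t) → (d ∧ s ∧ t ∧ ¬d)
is never true.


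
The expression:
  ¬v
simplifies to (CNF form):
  ¬v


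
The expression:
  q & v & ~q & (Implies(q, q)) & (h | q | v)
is never true.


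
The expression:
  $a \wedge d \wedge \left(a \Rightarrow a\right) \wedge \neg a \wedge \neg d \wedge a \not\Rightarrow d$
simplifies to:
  $\text{False}$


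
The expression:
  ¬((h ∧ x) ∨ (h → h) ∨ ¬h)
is never true.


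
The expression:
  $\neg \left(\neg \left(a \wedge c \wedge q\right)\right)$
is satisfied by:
  {a: True, c: True, q: True}


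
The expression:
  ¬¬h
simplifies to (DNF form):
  h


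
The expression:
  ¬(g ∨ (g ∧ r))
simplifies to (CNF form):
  ¬g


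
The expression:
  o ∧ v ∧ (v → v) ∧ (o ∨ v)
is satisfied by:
  {o: True, v: True}


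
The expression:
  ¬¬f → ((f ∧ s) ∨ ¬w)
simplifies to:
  s ∨ ¬f ∨ ¬w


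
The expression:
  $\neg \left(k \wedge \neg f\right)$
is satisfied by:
  {f: True, k: False}
  {k: False, f: False}
  {k: True, f: True}


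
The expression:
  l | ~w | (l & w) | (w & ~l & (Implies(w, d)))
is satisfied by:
  {d: True, l: True, w: False}
  {d: True, w: False, l: False}
  {l: True, w: False, d: False}
  {l: False, w: False, d: False}
  {d: True, l: True, w: True}
  {d: True, w: True, l: False}
  {l: True, w: True, d: False}


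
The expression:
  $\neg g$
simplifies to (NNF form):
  $\neg g$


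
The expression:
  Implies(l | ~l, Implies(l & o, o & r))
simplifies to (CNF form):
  r | ~l | ~o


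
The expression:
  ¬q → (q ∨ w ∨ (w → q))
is always true.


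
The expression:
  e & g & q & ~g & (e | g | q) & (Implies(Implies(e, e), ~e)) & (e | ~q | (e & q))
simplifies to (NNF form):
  False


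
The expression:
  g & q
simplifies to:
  g & q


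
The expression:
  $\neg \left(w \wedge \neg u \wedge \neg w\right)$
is always true.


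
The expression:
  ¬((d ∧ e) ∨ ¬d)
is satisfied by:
  {d: True, e: False}


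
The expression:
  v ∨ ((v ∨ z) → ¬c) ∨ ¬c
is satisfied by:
  {v: True, c: False, z: False}
  {c: False, z: False, v: False}
  {z: True, v: True, c: False}
  {z: True, c: False, v: False}
  {v: True, c: True, z: False}
  {c: True, v: False, z: False}
  {z: True, c: True, v: True}


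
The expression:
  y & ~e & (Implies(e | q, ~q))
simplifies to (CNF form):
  y & ~e & ~q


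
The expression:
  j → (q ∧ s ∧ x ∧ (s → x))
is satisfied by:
  {s: True, x: True, q: True, j: False}
  {s: True, x: True, q: False, j: False}
  {s: True, q: True, x: False, j: False}
  {s: True, q: False, x: False, j: False}
  {x: True, q: True, s: False, j: False}
  {x: True, q: False, s: False, j: False}
  {q: True, s: False, x: False, j: False}
  {q: False, s: False, x: False, j: False}
  {j: True, s: True, x: True, q: True}


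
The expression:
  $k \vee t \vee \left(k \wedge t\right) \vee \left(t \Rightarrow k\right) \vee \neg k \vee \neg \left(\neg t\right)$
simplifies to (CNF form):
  $\text{True}$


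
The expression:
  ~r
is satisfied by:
  {r: False}


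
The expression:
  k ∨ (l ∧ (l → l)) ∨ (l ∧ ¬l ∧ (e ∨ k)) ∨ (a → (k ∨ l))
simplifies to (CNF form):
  k ∨ l ∨ ¬a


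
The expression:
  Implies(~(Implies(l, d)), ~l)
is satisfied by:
  {d: True, l: False}
  {l: False, d: False}
  {l: True, d: True}


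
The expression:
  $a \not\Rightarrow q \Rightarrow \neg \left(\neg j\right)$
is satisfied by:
  {q: True, j: True, a: False}
  {q: True, j: False, a: False}
  {j: True, q: False, a: False}
  {q: False, j: False, a: False}
  {a: True, q: True, j: True}
  {a: True, q: True, j: False}
  {a: True, j: True, q: False}


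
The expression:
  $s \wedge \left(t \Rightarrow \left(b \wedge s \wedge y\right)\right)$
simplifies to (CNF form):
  $s \wedge \left(b \vee \neg t\right) \wedge \left(y \vee \neg t\right)$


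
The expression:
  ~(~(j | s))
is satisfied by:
  {s: True, j: True}
  {s: True, j: False}
  {j: True, s: False}


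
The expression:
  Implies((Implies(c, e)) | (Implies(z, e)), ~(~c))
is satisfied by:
  {c: True}


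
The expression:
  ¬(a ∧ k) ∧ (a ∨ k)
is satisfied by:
  {k: True, a: False}
  {a: True, k: False}


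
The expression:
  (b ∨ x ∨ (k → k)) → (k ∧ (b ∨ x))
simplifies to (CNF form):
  k ∧ (b ∨ x)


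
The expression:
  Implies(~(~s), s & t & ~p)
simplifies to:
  ~s | (t & ~p)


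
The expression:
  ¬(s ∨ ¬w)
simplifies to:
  w ∧ ¬s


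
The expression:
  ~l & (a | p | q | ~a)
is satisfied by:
  {l: False}


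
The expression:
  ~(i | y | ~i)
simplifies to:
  False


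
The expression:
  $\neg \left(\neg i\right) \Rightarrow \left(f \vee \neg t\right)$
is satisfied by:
  {f: True, t: False, i: False}
  {f: False, t: False, i: False}
  {i: True, f: True, t: False}
  {i: True, f: False, t: False}
  {t: True, f: True, i: False}
  {t: True, f: False, i: False}
  {t: True, i: True, f: True}


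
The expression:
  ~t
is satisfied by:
  {t: False}


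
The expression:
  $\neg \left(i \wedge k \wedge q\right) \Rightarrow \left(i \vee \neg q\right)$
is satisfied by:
  {i: True, q: False}
  {q: False, i: False}
  {q: True, i: True}


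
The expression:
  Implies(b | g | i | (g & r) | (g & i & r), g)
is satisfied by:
  {g: True, b: False, i: False}
  {i: True, g: True, b: False}
  {g: True, b: True, i: False}
  {i: True, g: True, b: True}
  {i: False, b: False, g: False}


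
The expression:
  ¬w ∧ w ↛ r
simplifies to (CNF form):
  False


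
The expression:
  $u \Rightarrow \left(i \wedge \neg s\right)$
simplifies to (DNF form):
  $\left(i \wedge \neg s\right) \vee \neg u$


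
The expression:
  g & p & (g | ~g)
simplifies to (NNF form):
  g & p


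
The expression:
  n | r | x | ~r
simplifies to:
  True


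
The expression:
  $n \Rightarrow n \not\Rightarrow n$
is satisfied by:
  {n: False}


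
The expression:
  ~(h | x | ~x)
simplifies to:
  False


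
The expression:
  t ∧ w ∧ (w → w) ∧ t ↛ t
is never true.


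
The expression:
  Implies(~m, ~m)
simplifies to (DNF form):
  True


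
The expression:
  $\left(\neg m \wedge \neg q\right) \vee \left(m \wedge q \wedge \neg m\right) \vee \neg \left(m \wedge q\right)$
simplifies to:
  $\neg m \vee \neg q$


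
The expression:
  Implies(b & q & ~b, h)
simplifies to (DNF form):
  True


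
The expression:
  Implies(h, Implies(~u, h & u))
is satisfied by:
  {u: True, h: False}
  {h: False, u: False}
  {h: True, u: True}


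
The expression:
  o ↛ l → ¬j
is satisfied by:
  {l: True, o: False, j: False}
  {o: False, j: False, l: False}
  {j: True, l: True, o: False}
  {j: True, o: False, l: False}
  {l: True, o: True, j: False}
  {o: True, l: False, j: False}
  {j: True, o: True, l: True}


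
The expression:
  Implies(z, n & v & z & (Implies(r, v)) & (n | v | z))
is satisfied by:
  {v: True, n: True, z: False}
  {v: True, n: False, z: False}
  {n: True, v: False, z: False}
  {v: False, n: False, z: False}
  {z: True, v: True, n: True}


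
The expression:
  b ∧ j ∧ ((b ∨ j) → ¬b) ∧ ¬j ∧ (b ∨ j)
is never true.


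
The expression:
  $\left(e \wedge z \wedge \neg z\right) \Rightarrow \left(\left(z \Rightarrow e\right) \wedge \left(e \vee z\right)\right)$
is always true.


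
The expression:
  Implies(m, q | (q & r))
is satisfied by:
  {q: True, m: False}
  {m: False, q: False}
  {m: True, q: True}


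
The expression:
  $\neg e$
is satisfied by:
  {e: False}


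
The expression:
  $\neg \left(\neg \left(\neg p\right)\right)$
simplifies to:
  $\neg p$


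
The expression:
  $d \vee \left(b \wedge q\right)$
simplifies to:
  $d \vee \left(b \wedge q\right)$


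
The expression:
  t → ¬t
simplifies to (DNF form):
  ¬t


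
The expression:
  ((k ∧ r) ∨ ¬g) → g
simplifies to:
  g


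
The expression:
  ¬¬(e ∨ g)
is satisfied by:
  {e: True, g: True}
  {e: True, g: False}
  {g: True, e: False}


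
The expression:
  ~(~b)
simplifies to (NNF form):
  b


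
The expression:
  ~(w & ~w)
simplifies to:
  True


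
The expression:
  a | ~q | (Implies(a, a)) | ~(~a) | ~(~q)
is always true.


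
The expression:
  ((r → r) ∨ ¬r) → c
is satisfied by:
  {c: True}


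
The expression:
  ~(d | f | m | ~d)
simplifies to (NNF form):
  False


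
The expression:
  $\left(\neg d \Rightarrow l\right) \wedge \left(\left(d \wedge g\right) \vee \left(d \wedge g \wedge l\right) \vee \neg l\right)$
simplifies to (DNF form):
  $\left(d \wedge g\right) \vee \left(d \wedge \neg l\right)$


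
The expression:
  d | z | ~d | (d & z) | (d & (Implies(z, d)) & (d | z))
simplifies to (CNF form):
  True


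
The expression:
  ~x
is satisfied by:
  {x: False}


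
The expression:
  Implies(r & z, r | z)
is always true.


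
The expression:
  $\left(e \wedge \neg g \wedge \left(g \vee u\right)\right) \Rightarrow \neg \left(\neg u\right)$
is always true.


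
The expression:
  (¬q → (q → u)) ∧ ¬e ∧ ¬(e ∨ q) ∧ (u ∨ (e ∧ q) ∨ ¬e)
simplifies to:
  ¬e ∧ ¬q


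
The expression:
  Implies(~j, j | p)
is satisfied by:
  {p: True, j: True}
  {p: True, j: False}
  {j: True, p: False}


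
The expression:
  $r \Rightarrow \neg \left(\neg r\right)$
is always true.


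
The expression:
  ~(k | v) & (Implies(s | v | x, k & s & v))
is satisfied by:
  {x: False, v: False, k: False, s: False}


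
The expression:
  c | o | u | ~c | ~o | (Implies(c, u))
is always true.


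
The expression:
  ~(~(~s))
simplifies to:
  ~s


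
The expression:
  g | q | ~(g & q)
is always true.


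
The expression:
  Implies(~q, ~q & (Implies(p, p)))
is always true.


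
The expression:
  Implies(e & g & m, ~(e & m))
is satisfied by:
  {g: False, m: False, e: False}
  {e: True, g: False, m: False}
  {m: True, g: False, e: False}
  {e: True, m: True, g: False}
  {g: True, e: False, m: False}
  {e: True, g: True, m: False}
  {m: True, g: True, e: False}


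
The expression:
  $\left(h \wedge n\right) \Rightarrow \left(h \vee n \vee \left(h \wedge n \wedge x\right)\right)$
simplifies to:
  $\text{True}$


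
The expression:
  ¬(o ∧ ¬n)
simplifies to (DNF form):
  n ∨ ¬o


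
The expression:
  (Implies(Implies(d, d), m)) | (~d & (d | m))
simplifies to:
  m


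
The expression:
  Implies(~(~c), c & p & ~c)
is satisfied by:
  {c: False}


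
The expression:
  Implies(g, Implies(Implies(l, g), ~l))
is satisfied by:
  {l: False, g: False}
  {g: True, l: False}
  {l: True, g: False}


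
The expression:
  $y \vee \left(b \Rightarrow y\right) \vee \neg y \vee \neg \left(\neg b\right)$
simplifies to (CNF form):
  $\text{True}$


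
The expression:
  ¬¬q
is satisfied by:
  {q: True}


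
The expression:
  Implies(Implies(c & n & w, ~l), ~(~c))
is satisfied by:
  {c: True}


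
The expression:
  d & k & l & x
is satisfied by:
  {k: True, d: True, x: True, l: True}


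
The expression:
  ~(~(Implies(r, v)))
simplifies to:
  v | ~r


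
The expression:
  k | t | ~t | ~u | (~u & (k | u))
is always true.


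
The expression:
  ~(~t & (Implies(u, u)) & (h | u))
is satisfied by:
  {t: True, u: False, h: False}
  {t: True, h: True, u: False}
  {t: True, u: True, h: False}
  {t: True, h: True, u: True}
  {h: False, u: False, t: False}


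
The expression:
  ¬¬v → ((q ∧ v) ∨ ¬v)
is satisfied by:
  {q: True, v: False}
  {v: False, q: False}
  {v: True, q: True}


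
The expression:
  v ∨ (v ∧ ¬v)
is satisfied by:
  {v: True}


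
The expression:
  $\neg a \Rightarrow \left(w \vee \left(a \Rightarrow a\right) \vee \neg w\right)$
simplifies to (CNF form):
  $\text{True}$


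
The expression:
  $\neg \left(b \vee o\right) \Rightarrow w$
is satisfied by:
  {b: True, o: True, w: True}
  {b: True, o: True, w: False}
  {b: True, w: True, o: False}
  {b: True, w: False, o: False}
  {o: True, w: True, b: False}
  {o: True, w: False, b: False}
  {w: True, o: False, b: False}


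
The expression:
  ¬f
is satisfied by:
  {f: False}


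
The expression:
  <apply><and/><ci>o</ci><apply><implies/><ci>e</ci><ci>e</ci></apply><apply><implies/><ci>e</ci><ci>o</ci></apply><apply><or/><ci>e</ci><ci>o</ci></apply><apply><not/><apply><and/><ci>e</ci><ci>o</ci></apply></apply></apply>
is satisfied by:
  {o: True, e: False}


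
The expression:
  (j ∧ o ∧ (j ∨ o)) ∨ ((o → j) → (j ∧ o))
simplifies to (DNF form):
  o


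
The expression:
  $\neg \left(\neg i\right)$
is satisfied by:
  {i: True}


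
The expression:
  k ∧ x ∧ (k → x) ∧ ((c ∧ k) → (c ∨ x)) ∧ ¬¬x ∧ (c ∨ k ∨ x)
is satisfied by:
  {x: True, k: True}


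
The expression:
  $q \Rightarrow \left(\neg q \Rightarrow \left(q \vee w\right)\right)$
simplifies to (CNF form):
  $\text{True}$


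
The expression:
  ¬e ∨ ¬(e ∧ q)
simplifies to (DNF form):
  ¬e ∨ ¬q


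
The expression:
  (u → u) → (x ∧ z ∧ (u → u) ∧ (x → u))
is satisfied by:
  {z: True, u: True, x: True}


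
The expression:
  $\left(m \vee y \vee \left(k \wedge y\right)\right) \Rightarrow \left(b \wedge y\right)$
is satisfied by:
  {b: True, y: False, m: False}
  {y: False, m: False, b: False}
  {b: True, y: True, m: False}
  {b: True, m: True, y: True}


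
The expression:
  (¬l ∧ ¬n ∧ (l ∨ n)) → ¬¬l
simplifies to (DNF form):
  True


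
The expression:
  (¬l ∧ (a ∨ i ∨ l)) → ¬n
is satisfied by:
  {l: True, a: False, n: False, i: False}
  {i: True, l: True, a: False, n: False}
  {l: True, a: True, i: False, n: False}
  {i: True, l: True, a: True, n: False}
  {i: False, a: False, l: False, n: False}
  {i: True, a: False, l: False, n: False}
  {a: True, i: False, l: False, n: False}
  {i: True, a: True, l: False, n: False}
  {n: True, l: True, i: False, a: False}
  {n: True, i: True, l: True, a: False}
  {n: True, l: True, a: True, i: False}
  {n: True, i: True, l: True, a: True}
  {n: True, i: False, a: False, l: False}


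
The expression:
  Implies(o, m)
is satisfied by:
  {m: True, o: False}
  {o: False, m: False}
  {o: True, m: True}


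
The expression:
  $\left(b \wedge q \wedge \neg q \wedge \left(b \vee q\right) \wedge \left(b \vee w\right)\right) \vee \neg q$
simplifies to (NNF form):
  $\neg q$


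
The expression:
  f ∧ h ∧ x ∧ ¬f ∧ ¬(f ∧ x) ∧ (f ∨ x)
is never true.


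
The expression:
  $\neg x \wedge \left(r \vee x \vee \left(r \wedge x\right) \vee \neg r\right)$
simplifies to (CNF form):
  $\neg x$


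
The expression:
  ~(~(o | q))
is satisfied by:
  {q: True, o: True}
  {q: True, o: False}
  {o: True, q: False}


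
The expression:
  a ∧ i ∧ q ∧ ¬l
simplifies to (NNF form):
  a ∧ i ∧ q ∧ ¬l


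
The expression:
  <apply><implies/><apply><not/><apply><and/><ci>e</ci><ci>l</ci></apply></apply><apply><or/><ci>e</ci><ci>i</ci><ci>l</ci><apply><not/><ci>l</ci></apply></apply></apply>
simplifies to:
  <true/>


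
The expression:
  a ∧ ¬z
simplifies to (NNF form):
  a ∧ ¬z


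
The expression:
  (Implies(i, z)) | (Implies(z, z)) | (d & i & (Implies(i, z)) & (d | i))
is always true.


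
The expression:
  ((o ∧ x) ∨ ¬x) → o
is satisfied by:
  {x: True, o: True}
  {x: True, o: False}
  {o: True, x: False}


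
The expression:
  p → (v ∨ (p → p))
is always true.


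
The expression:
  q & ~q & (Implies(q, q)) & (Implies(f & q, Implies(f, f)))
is never true.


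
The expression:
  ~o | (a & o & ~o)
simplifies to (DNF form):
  ~o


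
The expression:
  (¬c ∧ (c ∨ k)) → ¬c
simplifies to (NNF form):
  True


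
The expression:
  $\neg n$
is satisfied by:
  {n: False}


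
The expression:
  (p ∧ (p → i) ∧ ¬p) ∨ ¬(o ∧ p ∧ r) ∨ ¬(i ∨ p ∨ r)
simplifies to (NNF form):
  ¬o ∨ ¬p ∨ ¬r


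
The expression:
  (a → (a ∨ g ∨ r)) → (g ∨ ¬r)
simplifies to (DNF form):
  g ∨ ¬r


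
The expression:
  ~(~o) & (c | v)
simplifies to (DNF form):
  (c & o) | (o & v)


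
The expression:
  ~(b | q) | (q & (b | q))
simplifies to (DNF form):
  q | ~b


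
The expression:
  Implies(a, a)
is always true.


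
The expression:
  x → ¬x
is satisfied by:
  {x: False}


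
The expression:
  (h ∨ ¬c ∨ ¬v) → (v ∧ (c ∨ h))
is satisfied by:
  {c: True, h: True, v: True}
  {c: True, v: True, h: False}
  {h: True, v: True, c: False}


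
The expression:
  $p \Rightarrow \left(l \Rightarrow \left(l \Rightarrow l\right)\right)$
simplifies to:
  $\text{True}$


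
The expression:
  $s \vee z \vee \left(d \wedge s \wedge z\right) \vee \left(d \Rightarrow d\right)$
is always true.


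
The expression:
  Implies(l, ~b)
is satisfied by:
  {l: False, b: False}
  {b: True, l: False}
  {l: True, b: False}


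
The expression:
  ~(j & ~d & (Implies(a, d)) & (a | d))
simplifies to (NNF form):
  True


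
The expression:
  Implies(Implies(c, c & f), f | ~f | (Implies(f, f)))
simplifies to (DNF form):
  True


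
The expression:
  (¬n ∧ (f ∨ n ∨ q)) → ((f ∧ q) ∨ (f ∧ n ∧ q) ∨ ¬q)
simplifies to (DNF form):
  f ∨ n ∨ ¬q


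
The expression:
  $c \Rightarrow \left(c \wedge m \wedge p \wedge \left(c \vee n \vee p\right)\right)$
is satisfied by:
  {p: True, m: True, c: False}
  {p: True, m: False, c: False}
  {m: True, p: False, c: False}
  {p: False, m: False, c: False}
  {p: True, c: True, m: True}


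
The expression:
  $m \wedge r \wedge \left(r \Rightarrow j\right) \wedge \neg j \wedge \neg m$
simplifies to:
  $\text{False}$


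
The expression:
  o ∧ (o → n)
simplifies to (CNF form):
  n ∧ o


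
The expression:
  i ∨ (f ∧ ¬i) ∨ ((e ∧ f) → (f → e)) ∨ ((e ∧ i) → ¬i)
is always true.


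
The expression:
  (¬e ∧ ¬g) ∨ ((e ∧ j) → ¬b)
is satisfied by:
  {e: False, b: False, j: False}
  {j: True, e: False, b: False}
  {b: True, e: False, j: False}
  {j: True, b: True, e: False}
  {e: True, j: False, b: False}
  {j: True, e: True, b: False}
  {b: True, e: True, j: False}


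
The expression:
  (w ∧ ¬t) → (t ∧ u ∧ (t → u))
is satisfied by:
  {t: True, w: False}
  {w: False, t: False}
  {w: True, t: True}


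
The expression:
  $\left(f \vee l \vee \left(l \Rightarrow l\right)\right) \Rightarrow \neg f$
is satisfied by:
  {f: False}


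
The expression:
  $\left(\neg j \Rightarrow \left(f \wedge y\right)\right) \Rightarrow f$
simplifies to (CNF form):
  $f \vee \neg j$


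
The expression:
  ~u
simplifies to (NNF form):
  ~u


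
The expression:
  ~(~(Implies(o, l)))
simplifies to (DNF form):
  l | ~o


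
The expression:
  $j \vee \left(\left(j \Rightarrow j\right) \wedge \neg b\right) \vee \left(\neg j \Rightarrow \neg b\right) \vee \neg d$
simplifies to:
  $j \vee \neg b \vee \neg d$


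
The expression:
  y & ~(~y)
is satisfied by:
  {y: True}


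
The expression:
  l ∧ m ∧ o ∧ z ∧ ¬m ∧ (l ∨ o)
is never true.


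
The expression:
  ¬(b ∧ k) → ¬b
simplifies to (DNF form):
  k ∨ ¬b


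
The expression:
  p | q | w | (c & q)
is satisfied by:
  {p: True, q: True, w: True}
  {p: True, q: True, w: False}
  {p: True, w: True, q: False}
  {p: True, w: False, q: False}
  {q: True, w: True, p: False}
  {q: True, w: False, p: False}
  {w: True, q: False, p: False}


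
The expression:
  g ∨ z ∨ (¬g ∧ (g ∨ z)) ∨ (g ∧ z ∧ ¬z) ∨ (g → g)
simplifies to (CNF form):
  True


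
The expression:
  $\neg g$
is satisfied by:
  {g: False}


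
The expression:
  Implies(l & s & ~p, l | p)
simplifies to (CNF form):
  True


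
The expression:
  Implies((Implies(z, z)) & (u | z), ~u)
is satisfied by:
  {u: False}


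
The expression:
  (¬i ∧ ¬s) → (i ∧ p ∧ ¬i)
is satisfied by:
  {i: True, s: True}
  {i: True, s: False}
  {s: True, i: False}


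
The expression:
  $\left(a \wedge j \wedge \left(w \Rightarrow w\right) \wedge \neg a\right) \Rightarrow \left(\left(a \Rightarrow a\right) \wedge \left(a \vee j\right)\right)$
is always true.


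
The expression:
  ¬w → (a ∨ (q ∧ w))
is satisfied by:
  {a: True, w: True}
  {a: True, w: False}
  {w: True, a: False}


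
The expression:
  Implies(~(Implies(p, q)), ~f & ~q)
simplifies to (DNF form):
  q | ~f | ~p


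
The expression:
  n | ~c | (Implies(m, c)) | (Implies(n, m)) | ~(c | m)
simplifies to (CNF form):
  True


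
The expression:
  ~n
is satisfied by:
  {n: False}


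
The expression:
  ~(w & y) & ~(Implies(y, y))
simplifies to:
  False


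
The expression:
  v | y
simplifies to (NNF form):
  v | y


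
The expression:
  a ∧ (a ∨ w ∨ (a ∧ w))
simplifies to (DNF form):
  a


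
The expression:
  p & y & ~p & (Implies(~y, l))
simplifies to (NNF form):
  False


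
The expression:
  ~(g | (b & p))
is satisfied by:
  {g: False, p: False, b: False}
  {b: True, g: False, p: False}
  {p: True, g: False, b: False}


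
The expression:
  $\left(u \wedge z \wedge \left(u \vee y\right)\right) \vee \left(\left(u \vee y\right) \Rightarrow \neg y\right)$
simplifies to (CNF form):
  $\left(u \vee \neg y\right) \wedge \left(z \vee \neg y\right)$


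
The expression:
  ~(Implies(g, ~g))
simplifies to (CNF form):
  g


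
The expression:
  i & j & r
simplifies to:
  i & j & r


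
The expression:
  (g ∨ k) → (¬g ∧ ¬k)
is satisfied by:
  {g: False, k: False}


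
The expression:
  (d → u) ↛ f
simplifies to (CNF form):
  ¬f ∧ (u ∨ ¬d)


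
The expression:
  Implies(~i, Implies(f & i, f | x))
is always true.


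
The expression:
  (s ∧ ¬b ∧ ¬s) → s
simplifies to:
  True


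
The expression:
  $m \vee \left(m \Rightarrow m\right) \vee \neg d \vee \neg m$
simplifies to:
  $\text{True}$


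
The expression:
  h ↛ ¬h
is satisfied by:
  {h: True}


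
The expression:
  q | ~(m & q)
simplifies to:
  True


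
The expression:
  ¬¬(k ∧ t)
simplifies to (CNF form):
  k ∧ t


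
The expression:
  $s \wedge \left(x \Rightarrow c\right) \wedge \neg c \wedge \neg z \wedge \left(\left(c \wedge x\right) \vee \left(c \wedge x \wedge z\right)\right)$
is never true.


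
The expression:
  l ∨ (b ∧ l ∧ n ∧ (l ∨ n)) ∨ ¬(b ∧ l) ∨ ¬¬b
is always true.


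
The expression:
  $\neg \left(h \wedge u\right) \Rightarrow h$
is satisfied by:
  {h: True}


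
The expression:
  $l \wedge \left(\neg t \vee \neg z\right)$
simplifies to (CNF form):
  $l \wedge \left(\neg t \vee \neg z\right)$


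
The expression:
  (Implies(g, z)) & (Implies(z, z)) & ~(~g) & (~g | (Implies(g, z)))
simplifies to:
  g & z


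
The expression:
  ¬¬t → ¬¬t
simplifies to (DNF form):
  True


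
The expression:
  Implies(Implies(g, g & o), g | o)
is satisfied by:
  {o: True, g: True}
  {o: True, g: False}
  {g: True, o: False}


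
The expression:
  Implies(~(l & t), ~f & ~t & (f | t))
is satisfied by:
  {t: True, l: True}


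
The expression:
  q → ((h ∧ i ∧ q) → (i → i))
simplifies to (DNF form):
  True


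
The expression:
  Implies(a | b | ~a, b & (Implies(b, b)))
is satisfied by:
  {b: True}


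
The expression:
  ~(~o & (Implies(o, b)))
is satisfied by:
  {o: True}


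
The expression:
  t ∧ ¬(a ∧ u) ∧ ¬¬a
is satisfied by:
  {t: True, a: True, u: False}


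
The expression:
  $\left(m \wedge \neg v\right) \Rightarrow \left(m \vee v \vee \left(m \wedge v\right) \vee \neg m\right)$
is always true.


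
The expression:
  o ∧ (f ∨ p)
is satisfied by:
  {p: True, f: True, o: True}
  {p: True, o: True, f: False}
  {f: True, o: True, p: False}


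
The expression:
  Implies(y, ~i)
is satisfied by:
  {y: False, i: False}
  {i: True, y: False}
  {y: True, i: False}


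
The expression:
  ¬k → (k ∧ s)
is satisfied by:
  {k: True}


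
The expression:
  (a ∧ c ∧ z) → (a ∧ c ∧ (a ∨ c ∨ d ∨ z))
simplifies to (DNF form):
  True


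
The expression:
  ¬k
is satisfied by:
  {k: False}


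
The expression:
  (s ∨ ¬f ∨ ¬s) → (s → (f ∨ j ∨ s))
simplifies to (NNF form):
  True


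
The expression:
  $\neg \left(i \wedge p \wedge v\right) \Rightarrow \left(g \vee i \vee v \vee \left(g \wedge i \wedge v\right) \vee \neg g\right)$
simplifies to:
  $\text{True}$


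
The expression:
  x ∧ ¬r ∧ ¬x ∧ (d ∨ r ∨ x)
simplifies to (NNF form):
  False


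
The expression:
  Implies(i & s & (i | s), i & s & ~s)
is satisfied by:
  {s: False, i: False}
  {i: True, s: False}
  {s: True, i: False}


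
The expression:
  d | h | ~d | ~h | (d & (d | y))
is always true.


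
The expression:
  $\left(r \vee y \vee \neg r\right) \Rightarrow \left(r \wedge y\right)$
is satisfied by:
  {r: True, y: True}


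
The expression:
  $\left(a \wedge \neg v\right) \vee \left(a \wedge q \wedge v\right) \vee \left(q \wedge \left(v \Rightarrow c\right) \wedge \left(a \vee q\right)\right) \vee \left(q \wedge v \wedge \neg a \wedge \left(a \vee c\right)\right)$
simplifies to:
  $\left(a \wedge q\right) \vee \left(a \wedge \neg v\right) \vee \left(c \wedge q\right) \vee \left(q \wedge \neg v\right)$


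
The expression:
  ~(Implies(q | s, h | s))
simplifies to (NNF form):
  q & ~h & ~s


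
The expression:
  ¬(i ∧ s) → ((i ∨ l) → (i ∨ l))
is always true.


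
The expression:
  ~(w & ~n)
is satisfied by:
  {n: True, w: False}
  {w: False, n: False}
  {w: True, n: True}


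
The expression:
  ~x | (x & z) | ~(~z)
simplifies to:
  z | ~x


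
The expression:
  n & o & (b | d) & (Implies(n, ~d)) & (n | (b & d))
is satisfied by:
  {b: True, o: True, n: True, d: False}


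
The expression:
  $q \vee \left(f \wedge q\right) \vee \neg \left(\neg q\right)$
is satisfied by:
  {q: True}


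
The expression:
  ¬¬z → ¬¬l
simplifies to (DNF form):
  l ∨ ¬z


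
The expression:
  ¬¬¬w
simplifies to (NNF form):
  ¬w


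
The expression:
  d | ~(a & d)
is always true.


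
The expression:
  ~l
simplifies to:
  ~l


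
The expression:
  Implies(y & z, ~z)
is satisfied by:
  {z: False, y: False}
  {y: True, z: False}
  {z: True, y: False}


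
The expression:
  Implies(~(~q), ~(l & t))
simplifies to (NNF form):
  ~l | ~q | ~t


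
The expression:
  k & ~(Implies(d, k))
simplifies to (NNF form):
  False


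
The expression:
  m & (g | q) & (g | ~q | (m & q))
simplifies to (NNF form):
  m & (g | q)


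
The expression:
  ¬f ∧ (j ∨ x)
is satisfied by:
  {x: True, j: True, f: False}
  {x: True, f: False, j: False}
  {j: True, f: False, x: False}


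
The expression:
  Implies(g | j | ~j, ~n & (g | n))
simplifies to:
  g & ~n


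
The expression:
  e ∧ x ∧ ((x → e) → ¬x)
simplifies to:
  False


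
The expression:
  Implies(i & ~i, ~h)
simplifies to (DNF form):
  True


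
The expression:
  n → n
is always true.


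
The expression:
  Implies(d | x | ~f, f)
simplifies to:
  f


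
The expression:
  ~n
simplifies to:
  ~n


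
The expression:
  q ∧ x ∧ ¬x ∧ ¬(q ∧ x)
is never true.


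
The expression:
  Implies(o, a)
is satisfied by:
  {a: True, o: False}
  {o: False, a: False}
  {o: True, a: True}


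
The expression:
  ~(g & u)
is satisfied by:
  {g: False, u: False}
  {u: True, g: False}
  {g: True, u: False}


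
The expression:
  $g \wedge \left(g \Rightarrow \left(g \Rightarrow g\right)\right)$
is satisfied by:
  {g: True}


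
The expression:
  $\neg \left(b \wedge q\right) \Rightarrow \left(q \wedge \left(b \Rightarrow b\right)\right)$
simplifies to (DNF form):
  $q$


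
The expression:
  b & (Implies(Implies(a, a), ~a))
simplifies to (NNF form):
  b & ~a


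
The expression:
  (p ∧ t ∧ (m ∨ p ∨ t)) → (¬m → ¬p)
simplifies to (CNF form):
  m ∨ ¬p ∨ ¬t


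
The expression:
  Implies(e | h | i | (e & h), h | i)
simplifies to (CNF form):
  h | i | ~e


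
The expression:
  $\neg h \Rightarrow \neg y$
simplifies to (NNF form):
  $h \vee \neg y$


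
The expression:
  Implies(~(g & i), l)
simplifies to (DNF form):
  l | (g & i)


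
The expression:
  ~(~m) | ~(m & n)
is always true.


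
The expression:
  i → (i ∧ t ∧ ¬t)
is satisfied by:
  {i: False}


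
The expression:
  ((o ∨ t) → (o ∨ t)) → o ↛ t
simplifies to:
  o ∧ ¬t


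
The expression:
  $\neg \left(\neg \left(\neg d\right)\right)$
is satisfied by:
  {d: False}


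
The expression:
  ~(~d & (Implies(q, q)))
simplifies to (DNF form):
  d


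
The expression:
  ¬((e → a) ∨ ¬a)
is never true.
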